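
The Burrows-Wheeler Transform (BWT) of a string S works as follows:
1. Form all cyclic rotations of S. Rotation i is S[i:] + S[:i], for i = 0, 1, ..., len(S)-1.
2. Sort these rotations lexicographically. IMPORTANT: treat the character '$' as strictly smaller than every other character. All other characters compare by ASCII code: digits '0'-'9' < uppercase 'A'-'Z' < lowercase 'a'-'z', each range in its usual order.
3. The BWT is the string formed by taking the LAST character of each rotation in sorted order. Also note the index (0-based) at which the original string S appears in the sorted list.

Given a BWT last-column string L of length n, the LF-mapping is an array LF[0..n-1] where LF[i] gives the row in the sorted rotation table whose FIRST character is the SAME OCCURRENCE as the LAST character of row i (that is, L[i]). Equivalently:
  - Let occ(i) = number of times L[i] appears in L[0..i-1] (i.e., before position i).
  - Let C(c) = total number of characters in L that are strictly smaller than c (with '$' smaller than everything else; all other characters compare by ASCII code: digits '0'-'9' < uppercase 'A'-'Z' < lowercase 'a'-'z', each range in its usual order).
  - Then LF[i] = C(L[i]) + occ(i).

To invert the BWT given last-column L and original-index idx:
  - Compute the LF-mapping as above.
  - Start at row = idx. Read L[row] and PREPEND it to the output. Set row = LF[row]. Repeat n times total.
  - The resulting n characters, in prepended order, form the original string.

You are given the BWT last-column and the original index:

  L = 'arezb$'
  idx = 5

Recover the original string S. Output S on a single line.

Answer: zebra$

Derivation:
LF mapping: 1 4 3 5 2 0
Walk LF starting at row 5, prepending L[row]:
  step 1: row=5, L[5]='$', prepend. Next row=LF[5]=0
  step 2: row=0, L[0]='a', prepend. Next row=LF[0]=1
  step 3: row=1, L[1]='r', prepend. Next row=LF[1]=4
  step 4: row=4, L[4]='b', prepend. Next row=LF[4]=2
  step 5: row=2, L[2]='e', prepend. Next row=LF[2]=3
  step 6: row=3, L[3]='z', prepend. Next row=LF[3]=5
Reversed output: zebra$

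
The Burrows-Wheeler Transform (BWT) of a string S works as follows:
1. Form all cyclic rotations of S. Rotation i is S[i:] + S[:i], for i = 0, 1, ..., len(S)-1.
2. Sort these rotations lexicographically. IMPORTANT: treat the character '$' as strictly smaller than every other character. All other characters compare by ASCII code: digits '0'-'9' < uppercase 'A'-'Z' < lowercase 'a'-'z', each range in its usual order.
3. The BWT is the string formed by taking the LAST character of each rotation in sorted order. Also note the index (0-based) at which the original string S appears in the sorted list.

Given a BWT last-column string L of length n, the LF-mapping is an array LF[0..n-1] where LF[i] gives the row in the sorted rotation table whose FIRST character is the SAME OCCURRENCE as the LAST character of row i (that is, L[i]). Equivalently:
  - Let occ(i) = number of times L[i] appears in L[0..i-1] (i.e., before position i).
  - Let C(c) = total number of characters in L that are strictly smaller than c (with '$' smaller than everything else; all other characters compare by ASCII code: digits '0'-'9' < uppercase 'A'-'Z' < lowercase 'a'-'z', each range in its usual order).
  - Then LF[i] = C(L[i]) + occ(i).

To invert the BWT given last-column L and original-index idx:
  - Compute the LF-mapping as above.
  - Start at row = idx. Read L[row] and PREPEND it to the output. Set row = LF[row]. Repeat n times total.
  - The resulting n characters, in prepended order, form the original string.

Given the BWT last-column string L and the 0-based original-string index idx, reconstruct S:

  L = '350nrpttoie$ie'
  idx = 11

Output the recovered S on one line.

LF mapping: 2 3 1 8 11 10 12 13 9 6 4 0 7 5
Walk LF starting at row 11, prepending L[row]:
  step 1: row=11, L[11]='$', prepend. Next row=LF[11]=0
  step 2: row=0, L[0]='3', prepend. Next row=LF[0]=2
  step 3: row=2, L[2]='0', prepend. Next row=LF[2]=1
  step 4: row=1, L[1]='5', prepend. Next row=LF[1]=3
  step 5: row=3, L[3]='n', prepend. Next row=LF[3]=8
  step 6: row=8, L[8]='o', prepend. Next row=LF[8]=9
  step 7: row=9, L[9]='i', prepend. Next row=LF[9]=6
  step 8: row=6, L[6]='t', prepend. Next row=LF[6]=12
  step 9: row=12, L[12]='i', prepend. Next row=LF[12]=7
  step 10: row=7, L[7]='t', prepend. Next row=LF[7]=13
  step 11: row=13, L[13]='e', prepend. Next row=LF[13]=5
  step 12: row=5, L[5]='p', prepend. Next row=LF[5]=10
  step 13: row=10, L[10]='e', prepend. Next row=LF[10]=4
  step 14: row=4, L[4]='r', prepend. Next row=LF[4]=11
Reversed output: repetition503$

Answer: repetition503$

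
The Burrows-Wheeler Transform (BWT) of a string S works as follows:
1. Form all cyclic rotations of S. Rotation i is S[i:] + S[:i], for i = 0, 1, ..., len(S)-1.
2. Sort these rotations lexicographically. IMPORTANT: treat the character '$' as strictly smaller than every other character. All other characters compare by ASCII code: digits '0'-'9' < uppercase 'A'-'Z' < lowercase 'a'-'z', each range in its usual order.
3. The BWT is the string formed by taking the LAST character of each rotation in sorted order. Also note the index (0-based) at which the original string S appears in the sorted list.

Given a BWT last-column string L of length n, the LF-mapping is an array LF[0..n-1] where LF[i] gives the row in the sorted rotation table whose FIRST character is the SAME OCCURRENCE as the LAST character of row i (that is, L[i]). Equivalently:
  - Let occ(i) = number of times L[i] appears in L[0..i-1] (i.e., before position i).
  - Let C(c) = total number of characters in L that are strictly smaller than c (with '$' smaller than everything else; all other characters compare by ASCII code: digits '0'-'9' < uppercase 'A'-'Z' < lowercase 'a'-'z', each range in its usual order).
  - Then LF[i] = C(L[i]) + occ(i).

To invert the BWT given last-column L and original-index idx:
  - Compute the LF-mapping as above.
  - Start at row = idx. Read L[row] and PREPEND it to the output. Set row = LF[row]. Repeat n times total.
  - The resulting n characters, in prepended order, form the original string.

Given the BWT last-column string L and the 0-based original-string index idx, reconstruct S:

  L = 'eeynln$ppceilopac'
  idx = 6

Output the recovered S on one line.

LF mapping: 4 5 16 10 8 11 0 13 14 2 6 7 9 12 15 1 3
Walk LF starting at row 6, prepending L[row]:
  step 1: row=6, L[6]='$', prepend. Next row=LF[6]=0
  step 2: row=0, L[0]='e', prepend. Next row=LF[0]=4
  step 3: row=4, L[4]='l', prepend. Next row=LF[4]=8
  step 4: row=8, L[8]='p', prepend. Next row=LF[8]=14
  step 5: row=14, L[14]='p', prepend. Next row=LF[14]=15
  step 6: row=15, L[15]='a', prepend. Next row=LF[15]=1
  step 7: row=1, L[1]='e', prepend. Next row=LF[1]=5
  step 8: row=5, L[5]='n', prepend. Next row=LF[5]=11
  step 9: row=11, L[11]='i', prepend. Next row=LF[11]=7
  step 10: row=7, L[7]='p', prepend. Next row=LF[7]=13
  step 11: row=13, L[13]='o', prepend. Next row=LF[13]=12
  step 12: row=12, L[12]='l', prepend. Next row=LF[12]=9
  step 13: row=9, L[9]='c', prepend. Next row=LF[9]=2
  step 14: row=2, L[2]='y', prepend. Next row=LF[2]=16
  step 15: row=16, L[16]='c', prepend. Next row=LF[16]=3
  step 16: row=3, L[3]='n', prepend. Next row=LF[3]=10
  step 17: row=10, L[10]='e', prepend. Next row=LF[10]=6
Reversed output: encyclopineapple$

Answer: encyclopineapple$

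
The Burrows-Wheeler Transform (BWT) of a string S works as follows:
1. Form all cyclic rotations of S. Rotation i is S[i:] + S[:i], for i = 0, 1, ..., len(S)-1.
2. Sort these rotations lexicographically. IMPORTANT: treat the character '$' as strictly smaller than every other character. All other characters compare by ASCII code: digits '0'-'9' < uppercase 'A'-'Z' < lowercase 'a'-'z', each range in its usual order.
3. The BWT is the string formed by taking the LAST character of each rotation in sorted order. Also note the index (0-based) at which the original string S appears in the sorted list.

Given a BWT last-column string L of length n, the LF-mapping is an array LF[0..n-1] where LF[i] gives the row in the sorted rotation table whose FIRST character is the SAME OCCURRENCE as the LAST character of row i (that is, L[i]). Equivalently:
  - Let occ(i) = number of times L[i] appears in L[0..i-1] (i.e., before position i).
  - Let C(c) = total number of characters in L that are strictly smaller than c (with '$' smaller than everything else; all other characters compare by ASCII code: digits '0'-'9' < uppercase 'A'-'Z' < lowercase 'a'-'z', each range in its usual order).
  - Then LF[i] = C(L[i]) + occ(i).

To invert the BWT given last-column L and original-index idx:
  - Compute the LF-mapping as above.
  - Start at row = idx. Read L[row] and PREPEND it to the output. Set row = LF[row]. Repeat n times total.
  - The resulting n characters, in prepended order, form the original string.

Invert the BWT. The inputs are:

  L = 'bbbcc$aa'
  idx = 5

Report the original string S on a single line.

LF mapping: 3 4 5 6 7 0 1 2
Walk LF starting at row 5, prepending L[row]:
  step 1: row=5, L[5]='$', prepend. Next row=LF[5]=0
  step 2: row=0, L[0]='b', prepend. Next row=LF[0]=3
  step 3: row=3, L[3]='c', prepend. Next row=LF[3]=6
  step 4: row=6, L[6]='a', prepend. Next row=LF[6]=1
  step 5: row=1, L[1]='b', prepend. Next row=LF[1]=4
  step 6: row=4, L[4]='c', prepend. Next row=LF[4]=7
  step 7: row=7, L[7]='a', prepend. Next row=LF[7]=2
  step 8: row=2, L[2]='b', prepend. Next row=LF[2]=5
Reversed output: bacbacb$

Answer: bacbacb$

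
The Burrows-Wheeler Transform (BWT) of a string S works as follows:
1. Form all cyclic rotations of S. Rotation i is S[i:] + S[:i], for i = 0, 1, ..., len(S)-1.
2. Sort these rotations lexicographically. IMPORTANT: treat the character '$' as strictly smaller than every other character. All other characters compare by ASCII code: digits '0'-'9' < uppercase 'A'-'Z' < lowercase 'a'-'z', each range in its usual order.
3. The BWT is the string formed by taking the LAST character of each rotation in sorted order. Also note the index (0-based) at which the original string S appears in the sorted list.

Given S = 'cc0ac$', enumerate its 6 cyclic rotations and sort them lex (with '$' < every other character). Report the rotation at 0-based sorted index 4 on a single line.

All 6 rotations (rotation i = S[i:]+S[:i]):
  rot[0] = cc0ac$
  rot[1] = c0ac$c
  rot[2] = 0ac$cc
  rot[3] = ac$cc0
  rot[4] = c$cc0a
  rot[5] = $cc0ac
Sorted (with $ < everything):
  sorted[0] = $cc0ac
  sorted[1] = 0ac$cc
  sorted[2] = ac$cc0
  sorted[3] = c$cc0a
  sorted[4] = c0ac$c
  sorted[5] = cc0ac$
sorted[4] = c0ac$c

Answer: c0ac$c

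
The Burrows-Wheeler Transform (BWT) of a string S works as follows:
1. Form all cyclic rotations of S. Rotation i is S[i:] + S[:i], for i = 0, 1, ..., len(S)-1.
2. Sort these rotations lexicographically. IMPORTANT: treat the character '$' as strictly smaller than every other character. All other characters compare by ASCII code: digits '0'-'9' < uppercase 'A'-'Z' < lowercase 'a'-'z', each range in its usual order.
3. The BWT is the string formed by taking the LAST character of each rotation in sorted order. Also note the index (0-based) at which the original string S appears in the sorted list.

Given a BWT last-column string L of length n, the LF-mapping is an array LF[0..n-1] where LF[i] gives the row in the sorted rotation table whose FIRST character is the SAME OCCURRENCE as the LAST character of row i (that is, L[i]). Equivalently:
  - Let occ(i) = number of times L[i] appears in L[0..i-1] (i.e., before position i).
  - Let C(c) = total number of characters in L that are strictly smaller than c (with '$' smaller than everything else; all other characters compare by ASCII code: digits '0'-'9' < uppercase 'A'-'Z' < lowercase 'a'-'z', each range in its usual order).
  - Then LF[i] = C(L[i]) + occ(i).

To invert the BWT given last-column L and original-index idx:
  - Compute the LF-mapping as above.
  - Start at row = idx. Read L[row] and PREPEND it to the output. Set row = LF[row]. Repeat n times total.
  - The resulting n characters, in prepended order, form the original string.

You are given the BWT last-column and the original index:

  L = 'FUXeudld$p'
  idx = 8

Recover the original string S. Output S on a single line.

Answer: puddleXUF$

Derivation:
LF mapping: 1 2 3 6 9 4 7 5 0 8
Walk LF starting at row 8, prepending L[row]:
  step 1: row=8, L[8]='$', prepend. Next row=LF[8]=0
  step 2: row=0, L[0]='F', prepend. Next row=LF[0]=1
  step 3: row=1, L[1]='U', prepend. Next row=LF[1]=2
  step 4: row=2, L[2]='X', prepend. Next row=LF[2]=3
  step 5: row=3, L[3]='e', prepend. Next row=LF[3]=6
  step 6: row=6, L[6]='l', prepend. Next row=LF[6]=7
  step 7: row=7, L[7]='d', prepend. Next row=LF[7]=5
  step 8: row=5, L[5]='d', prepend. Next row=LF[5]=4
  step 9: row=4, L[4]='u', prepend. Next row=LF[4]=9
  step 10: row=9, L[9]='p', prepend. Next row=LF[9]=8
Reversed output: puddleXUF$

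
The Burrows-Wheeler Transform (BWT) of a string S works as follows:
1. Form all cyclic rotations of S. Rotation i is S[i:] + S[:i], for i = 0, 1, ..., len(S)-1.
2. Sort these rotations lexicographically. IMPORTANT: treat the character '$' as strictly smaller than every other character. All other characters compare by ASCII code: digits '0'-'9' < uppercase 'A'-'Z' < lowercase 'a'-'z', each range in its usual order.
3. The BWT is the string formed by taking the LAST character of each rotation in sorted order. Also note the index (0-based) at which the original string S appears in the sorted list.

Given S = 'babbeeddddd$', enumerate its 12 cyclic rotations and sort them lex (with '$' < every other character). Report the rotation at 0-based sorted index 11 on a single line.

Answer: eeddddd$babb

Derivation:
All 12 rotations (rotation i = S[i:]+S[:i]):
  rot[0] = babbeeddddd$
  rot[1] = abbeeddddd$b
  rot[2] = bbeeddddd$ba
  rot[3] = beeddddd$bab
  rot[4] = eeddddd$babb
  rot[5] = eddddd$babbe
  rot[6] = ddddd$babbee
  rot[7] = dddd$babbeed
  rot[8] = ddd$babbeedd
  rot[9] = dd$babbeeddd
  rot[10] = d$babbeedddd
  rot[11] = $babbeeddddd
Sorted (with $ < everything):
  sorted[0] = $babbeeddddd
  sorted[1] = abbeeddddd$b
  sorted[2] = babbeeddddd$
  sorted[3] = bbeeddddd$ba
  sorted[4] = beeddddd$bab
  sorted[5] = d$babbeedddd
  sorted[6] = dd$babbeeddd
  sorted[7] = ddd$babbeedd
  sorted[8] = dddd$babbeed
  sorted[9] = ddddd$babbee
  sorted[10] = eddddd$babbe
  sorted[11] = eeddddd$babb
sorted[11] = eeddddd$babb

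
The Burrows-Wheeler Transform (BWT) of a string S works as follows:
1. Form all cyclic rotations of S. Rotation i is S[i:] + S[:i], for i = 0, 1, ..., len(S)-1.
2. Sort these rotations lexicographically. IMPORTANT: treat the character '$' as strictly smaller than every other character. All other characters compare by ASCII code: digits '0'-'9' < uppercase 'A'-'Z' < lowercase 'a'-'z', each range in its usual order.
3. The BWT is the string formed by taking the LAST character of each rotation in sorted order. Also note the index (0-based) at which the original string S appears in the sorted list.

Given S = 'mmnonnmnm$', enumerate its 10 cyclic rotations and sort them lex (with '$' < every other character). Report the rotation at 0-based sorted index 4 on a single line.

Answer: mnonnmnm$m

Derivation:
All 10 rotations (rotation i = S[i:]+S[:i]):
  rot[0] = mmnonnmnm$
  rot[1] = mnonnmnm$m
  rot[2] = nonnmnm$mm
  rot[3] = onnmnm$mmn
  rot[4] = nnmnm$mmno
  rot[5] = nmnm$mmnon
  rot[6] = mnm$mmnonn
  rot[7] = nm$mmnonnm
  rot[8] = m$mmnonnmn
  rot[9] = $mmnonnmnm
Sorted (with $ < everything):
  sorted[0] = $mmnonnmnm
  sorted[1] = m$mmnonnmn
  sorted[2] = mmnonnmnm$
  sorted[3] = mnm$mmnonn
  sorted[4] = mnonnmnm$m
  sorted[5] = nm$mmnonnm
  sorted[6] = nmnm$mmnon
  sorted[7] = nnmnm$mmno
  sorted[8] = nonnmnm$mm
  sorted[9] = onnmnm$mmn
sorted[4] = mnonnmnm$m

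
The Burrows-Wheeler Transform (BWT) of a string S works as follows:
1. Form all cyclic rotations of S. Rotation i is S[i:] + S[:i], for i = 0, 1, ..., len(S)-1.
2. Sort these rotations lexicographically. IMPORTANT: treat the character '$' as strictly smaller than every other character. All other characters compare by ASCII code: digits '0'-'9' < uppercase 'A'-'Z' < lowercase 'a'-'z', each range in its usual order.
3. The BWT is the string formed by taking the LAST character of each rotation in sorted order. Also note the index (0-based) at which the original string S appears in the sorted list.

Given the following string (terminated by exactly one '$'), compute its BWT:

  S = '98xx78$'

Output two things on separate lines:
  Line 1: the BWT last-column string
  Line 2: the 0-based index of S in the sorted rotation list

Answer: 8x79$x8
4

Derivation:
All 7 rotations (rotation i = S[i:]+S[:i]):
  rot[0] = 98xx78$
  rot[1] = 8xx78$9
  rot[2] = xx78$98
  rot[3] = x78$98x
  rot[4] = 78$98xx
  rot[5] = 8$98xx7
  rot[6] = $98xx78
Sorted (with $ < everything):
  sorted[0] = $98xx78  (last char: '8')
  sorted[1] = 78$98xx  (last char: 'x')
  sorted[2] = 8$98xx7  (last char: '7')
  sorted[3] = 8xx78$9  (last char: '9')
  sorted[4] = 98xx78$  (last char: '$')
  sorted[5] = x78$98x  (last char: 'x')
  sorted[6] = xx78$98  (last char: '8')
Last column: 8x79$x8
Original string S is at sorted index 4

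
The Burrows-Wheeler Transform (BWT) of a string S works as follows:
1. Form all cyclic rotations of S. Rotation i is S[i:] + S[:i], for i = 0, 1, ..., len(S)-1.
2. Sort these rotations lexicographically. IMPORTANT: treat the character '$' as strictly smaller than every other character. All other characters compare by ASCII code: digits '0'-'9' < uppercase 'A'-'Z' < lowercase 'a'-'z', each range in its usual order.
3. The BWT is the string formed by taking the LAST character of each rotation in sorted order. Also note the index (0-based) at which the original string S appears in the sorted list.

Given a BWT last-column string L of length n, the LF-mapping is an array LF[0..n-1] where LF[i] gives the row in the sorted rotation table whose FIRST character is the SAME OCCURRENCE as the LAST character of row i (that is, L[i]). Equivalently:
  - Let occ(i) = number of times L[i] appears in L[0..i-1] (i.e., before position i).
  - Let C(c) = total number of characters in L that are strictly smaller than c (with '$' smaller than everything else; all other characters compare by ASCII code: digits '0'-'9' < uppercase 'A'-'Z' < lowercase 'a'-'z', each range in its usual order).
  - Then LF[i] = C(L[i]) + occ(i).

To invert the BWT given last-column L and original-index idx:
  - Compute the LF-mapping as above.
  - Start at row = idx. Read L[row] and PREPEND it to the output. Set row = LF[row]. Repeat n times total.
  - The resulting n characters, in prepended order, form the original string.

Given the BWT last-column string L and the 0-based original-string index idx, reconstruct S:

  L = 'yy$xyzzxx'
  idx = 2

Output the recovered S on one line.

Answer: xzyxxzyy$

Derivation:
LF mapping: 4 5 0 1 6 7 8 2 3
Walk LF starting at row 2, prepending L[row]:
  step 1: row=2, L[2]='$', prepend. Next row=LF[2]=0
  step 2: row=0, L[0]='y', prepend. Next row=LF[0]=4
  step 3: row=4, L[4]='y', prepend. Next row=LF[4]=6
  step 4: row=6, L[6]='z', prepend. Next row=LF[6]=8
  step 5: row=8, L[8]='x', prepend. Next row=LF[8]=3
  step 6: row=3, L[3]='x', prepend. Next row=LF[3]=1
  step 7: row=1, L[1]='y', prepend. Next row=LF[1]=5
  step 8: row=5, L[5]='z', prepend. Next row=LF[5]=7
  step 9: row=7, L[7]='x', prepend. Next row=LF[7]=2
Reversed output: xzyxxzyy$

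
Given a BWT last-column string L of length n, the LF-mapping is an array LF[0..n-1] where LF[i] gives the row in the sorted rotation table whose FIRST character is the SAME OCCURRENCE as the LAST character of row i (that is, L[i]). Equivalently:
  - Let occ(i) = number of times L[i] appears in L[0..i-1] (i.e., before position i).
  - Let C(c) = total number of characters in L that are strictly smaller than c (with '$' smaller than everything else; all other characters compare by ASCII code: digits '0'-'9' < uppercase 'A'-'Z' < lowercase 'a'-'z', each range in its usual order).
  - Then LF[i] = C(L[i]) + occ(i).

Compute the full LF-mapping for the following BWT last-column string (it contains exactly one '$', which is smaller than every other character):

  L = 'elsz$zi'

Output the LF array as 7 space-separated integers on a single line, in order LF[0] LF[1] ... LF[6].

Answer: 1 3 4 5 0 6 2

Derivation:
Char counts: '$':1, 'e':1, 'i':1, 'l':1, 's':1, 'z':2
C (first-col start): C('$')=0, C('e')=1, C('i')=2, C('l')=3, C('s')=4, C('z')=5
L[0]='e': occ=0, LF[0]=C('e')+0=1+0=1
L[1]='l': occ=0, LF[1]=C('l')+0=3+0=3
L[2]='s': occ=0, LF[2]=C('s')+0=4+0=4
L[3]='z': occ=0, LF[3]=C('z')+0=5+0=5
L[4]='$': occ=0, LF[4]=C('$')+0=0+0=0
L[5]='z': occ=1, LF[5]=C('z')+1=5+1=6
L[6]='i': occ=0, LF[6]=C('i')+0=2+0=2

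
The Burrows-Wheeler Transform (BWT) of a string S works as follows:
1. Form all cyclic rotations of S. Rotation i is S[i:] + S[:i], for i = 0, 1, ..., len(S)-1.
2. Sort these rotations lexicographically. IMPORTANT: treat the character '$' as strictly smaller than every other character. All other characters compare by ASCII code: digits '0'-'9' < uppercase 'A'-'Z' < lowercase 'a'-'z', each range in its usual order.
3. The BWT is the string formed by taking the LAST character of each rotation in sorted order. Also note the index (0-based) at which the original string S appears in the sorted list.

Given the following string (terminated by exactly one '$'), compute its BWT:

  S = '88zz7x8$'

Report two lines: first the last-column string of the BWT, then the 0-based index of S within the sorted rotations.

Answer: 8zx$87z8
3

Derivation:
All 8 rotations (rotation i = S[i:]+S[:i]):
  rot[0] = 88zz7x8$
  rot[1] = 8zz7x8$8
  rot[2] = zz7x8$88
  rot[3] = z7x8$88z
  rot[4] = 7x8$88zz
  rot[5] = x8$88zz7
  rot[6] = 8$88zz7x
  rot[7] = $88zz7x8
Sorted (with $ < everything):
  sorted[0] = $88zz7x8  (last char: '8')
  sorted[1] = 7x8$88zz  (last char: 'z')
  sorted[2] = 8$88zz7x  (last char: 'x')
  sorted[3] = 88zz7x8$  (last char: '$')
  sorted[4] = 8zz7x8$8  (last char: '8')
  sorted[5] = x8$88zz7  (last char: '7')
  sorted[6] = z7x8$88z  (last char: 'z')
  sorted[7] = zz7x8$88  (last char: '8')
Last column: 8zx$87z8
Original string S is at sorted index 3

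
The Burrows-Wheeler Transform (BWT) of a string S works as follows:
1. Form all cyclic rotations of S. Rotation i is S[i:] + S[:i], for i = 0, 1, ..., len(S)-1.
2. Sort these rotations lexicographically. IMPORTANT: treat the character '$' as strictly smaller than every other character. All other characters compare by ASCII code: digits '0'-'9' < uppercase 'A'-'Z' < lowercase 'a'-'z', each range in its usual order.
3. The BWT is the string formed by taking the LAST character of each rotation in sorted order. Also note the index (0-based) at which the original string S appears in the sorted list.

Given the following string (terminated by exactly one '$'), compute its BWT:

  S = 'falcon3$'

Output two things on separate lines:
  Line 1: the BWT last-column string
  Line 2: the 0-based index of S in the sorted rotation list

All 8 rotations (rotation i = S[i:]+S[:i]):
  rot[0] = falcon3$
  rot[1] = alcon3$f
  rot[2] = lcon3$fa
  rot[3] = con3$fal
  rot[4] = on3$falc
  rot[5] = n3$falco
  rot[6] = 3$falcon
  rot[7] = $falcon3
Sorted (with $ < everything):
  sorted[0] = $falcon3  (last char: '3')
  sorted[1] = 3$falcon  (last char: 'n')
  sorted[2] = alcon3$f  (last char: 'f')
  sorted[3] = con3$fal  (last char: 'l')
  sorted[4] = falcon3$  (last char: '$')
  sorted[5] = lcon3$fa  (last char: 'a')
  sorted[6] = n3$falco  (last char: 'o')
  sorted[7] = on3$falc  (last char: 'c')
Last column: 3nfl$aoc
Original string S is at sorted index 4

Answer: 3nfl$aoc
4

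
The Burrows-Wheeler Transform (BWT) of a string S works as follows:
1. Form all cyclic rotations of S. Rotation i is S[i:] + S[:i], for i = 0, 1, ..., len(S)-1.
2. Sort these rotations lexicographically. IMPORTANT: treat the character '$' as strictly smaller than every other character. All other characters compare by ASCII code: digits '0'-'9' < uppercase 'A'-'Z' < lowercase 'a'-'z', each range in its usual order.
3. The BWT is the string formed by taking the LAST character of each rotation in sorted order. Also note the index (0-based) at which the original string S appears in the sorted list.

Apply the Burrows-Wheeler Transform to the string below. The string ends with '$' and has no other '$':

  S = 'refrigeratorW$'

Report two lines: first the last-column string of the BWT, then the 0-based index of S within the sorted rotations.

All 14 rotations (rotation i = S[i:]+S[:i]):
  rot[0] = refrigeratorW$
  rot[1] = efrigeratorW$r
  rot[2] = frigeratorW$re
  rot[3] = rigeratorW$ref
  rot[4] = igeratorW$refr
  rot[5] = geratorW$refri
  rot[6] = eratorW$refrig
  rot[7] = ratorW$refrige
  rot[8] = atorW$refriger
  rot[9] = torW$refrigera
  rot[10] = orW$refrigerat
  rot[11] = rW$refrigerato
  rot[12] = W$refrigerator
  rot[13] = $refrigeratorW
Sorted (with $ < everything):
  sorted[0] = $refrigeratorW  (last char: 'W')
  sorted[1] = W$refrigerator  (last char: 'r')
  sorted[2] = atorW$refriger  (last char: 'r')
  sorted[3] = efrigeratorW$r  (last char: 'r')
  sorted[4] = eratorW$refrig  (last char: 'g')
  sorted[5] = frigeratorW$re  (last char: 'e')
  sorted[6] = geratorW$refri  (last char: 'i')
  sorted[7] = igeratorW$refr  (last char: 'r')
  sorted[8] = orW$refrigerat  (last char: 't')
  sorted[9] = rW$refrigerato  (last char: 'o')
  sorted[10] = ratorW$refrige  (last char: 'e')
  sorted[11] = refrigeratorW$  (last char: '$')
  sorted[12] = rigeratorW$ref  (last char: 'f')
  sorted[13] = torW$refrigera  (last char: 'a')
Last column: Wrrrgeirtoe$fa
Original string S is at sorted index 11

Answer: Wrrrgeirtoe$fa
11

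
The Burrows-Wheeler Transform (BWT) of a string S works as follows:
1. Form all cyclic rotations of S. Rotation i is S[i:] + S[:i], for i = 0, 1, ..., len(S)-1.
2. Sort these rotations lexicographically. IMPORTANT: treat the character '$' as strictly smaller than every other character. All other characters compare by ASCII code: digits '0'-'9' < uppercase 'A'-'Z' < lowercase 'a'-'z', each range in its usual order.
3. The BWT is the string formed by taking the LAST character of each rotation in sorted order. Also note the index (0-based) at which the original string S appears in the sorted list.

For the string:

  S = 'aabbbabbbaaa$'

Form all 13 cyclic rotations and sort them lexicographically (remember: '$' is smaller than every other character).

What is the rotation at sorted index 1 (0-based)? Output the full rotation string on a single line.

Answer: a$aabbbabbbaa

Derivation:
All 13 rotations (rotation i = S[i:]+S[:i]):
  rot[0] = aabbbabbbaaa$
  rot[1] = abbbabbbaaa$a
  rot[2] = bbbabbbaaa$aa
  rot[3] = bbabbbaaa$aab
  rot[4] = babbbaaa$aabb
  rot[5] = abbbaaa$aabbb
  rot[6] = bbbaaa$aabbba
  rot[7] = bbaaa$aabbbab
  rot[8] = baaa$aabbbabb
  rot[9] = aaa$aabbbabbb
  rot[10] = aa$aabbbabbba
  rot[11] = a$aabbbabbbaa
  rot[12] = $aabbbabbbaaa
Sorted (with $ < everything):
  sorted[0] = $aabbbabbbaaa
  sorted[1] = a$aabbbabbbaa
  sorted[2] = aa$aabbbabbba
  sorted[3] = aaa$aabbbabbb
  sorted[4] = aabbbabbbaaa$
  sorted[5] = abbbaaa$aabbb
  sorted[6] = abbbabbbaaa$a
  sorted[7] = baaa$aabbbabb
  sorted[8] = babbbaaa$aabb
  sorted[9] = bbaaa$aabbbab
  sorted[10] = bbabbbaaa$aab
  sorted[11] = bbbaaa$aabbba
  sorted[12] = bbbabbbaaa$aa
sorted[1] = a$aabbbabbbaa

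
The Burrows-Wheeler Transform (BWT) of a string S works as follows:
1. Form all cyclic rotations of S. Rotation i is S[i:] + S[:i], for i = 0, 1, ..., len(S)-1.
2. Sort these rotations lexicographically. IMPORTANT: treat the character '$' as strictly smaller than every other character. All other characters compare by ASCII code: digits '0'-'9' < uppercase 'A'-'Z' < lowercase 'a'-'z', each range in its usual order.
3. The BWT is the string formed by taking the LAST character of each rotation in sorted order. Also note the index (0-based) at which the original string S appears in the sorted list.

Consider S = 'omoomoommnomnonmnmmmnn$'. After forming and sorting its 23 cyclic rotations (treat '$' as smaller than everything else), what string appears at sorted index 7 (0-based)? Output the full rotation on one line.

Answer: mnonmnmmmnn$omoomoommno

Derivation:
All 23 rotations (rotation i = S[i:]+S[:i]):
  rot[0] = omoomoommnomnonmnmmmnn$
  rot[1] = moomoommnomnonmnmmmnn$o
  rot[2] = oomoommnomnonmnmmmnn$om
  rot[3] = omoommnomnonmnmmmnn$omo
  rot[4] = moommnomnonmnmmmnn$omoo
  rot[5] = oommnomnonmnmmmnn$omoom
  rot[6] = ommnomnonmnmmmnn$omoomo
  rot[7] = mmnomnonmnmmmnn$omoomoo
  rot[8] = mnomnonmnmmmnn$omoomoom
  rot[9] = nomnonmnmmmnn$omoomoomm
  rot[10] = omnonmnmmmnn$omoomoommn
  rot[11] = mnonmnmmmnn$omoomoommno
  rot[12] = nonmnmmmnn$omoomoommnom
  rot[13] = onmnmmmnn$omoomoommnomn
  rot[14] = nmnmmmnn$omoomoommnomno
  rot[15] = mnmmmnn$omoomoommnomnon
  rot[16] = nmmmnn$omoomoommnomnonm
  rot[17] = mmmnn$omoomoommnomnonmn
  rot[18] = mmnn$omoomoommnomnonmnm
  rot[19] = mnn$omoomoommnomnonmnmm
  rot[20] = nn$omoomoommnomnonmnmmm
  rot[21] = n$omoomoommnomnonmnmmmn
  rot[22] = $omoomoommnomnonmnmmmnn
Sorted (with $ < everything):
  sorted[0] = $omoomoommnomnonmnmmmnn
  sorted[1] = mmmnn$omoomoommnomnonmn
  sorted[2] = mmnn$omoomoommnomnonmnm
  sorted[3] = mmnomnonmnmmmnn$omoomoo
  sorted[4] = mnmmmnn$omoomoommnomnon
  sorted[5] = mnn$omoomoommnomnonmnmm
  sorted[6] = mnomnonmnmmmnn$omoomoom
  sorted[7] = mnonmnmmmnn$omoomoommno
  sorted[8] = moommnomnonmnmmmnn$omoo
  sorted[9] = moomoommnomnonmnmmmnn$o
  sorted[10] = n$omoomoommnomnonmnmmmn
  sorted[11] = nmmmnn$omoomoommnomnonm
  sorted[12] = nmnmmmnn$omoomoommnomno
  sorted[13] = nn$omoomoommnomnonmnmmm
  sorted[14] = nomnonmnmmmnn$omoomoomm
  sorted[15] = nonmnmmmnn$omoomoommnom
  sorted[16] = ommnomnonmnmmmnn$omoomo
  sorted[17] = omnonmnmmmnn$omoomoommn
  sorted[18] = omoommnomnonmnmmmnn$omo
  sorted[19] = omoomoommnomnonmnmmmnn$
  sorted[20] = onmnmmmnn$omoomoommnomn
  sorted[21] = oommnomnonmnmmmnn$omoom
  sorted[22] = oomoommnomnonmnmmmnn$om
sorted[7] = mnonmnmmmnn$omoomoommno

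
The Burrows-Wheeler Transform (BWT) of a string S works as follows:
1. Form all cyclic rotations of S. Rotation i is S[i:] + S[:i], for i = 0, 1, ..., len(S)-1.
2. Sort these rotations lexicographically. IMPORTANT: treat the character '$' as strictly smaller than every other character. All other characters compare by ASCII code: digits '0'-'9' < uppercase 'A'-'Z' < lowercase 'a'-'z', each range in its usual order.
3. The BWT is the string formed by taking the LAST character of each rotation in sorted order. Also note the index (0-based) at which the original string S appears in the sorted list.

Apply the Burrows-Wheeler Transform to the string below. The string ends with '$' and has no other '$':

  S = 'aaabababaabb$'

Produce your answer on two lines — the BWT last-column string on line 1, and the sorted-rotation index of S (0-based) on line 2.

Answer: b$abbbaabaaaa
1

Derivation:
All 13 rotations (rotation i = S[i:]+S[:i]):
  rot[0] = aaabababaabb$
  rot[1] = aabababaabb$a
  rot[2] = abababaabb$aa
  rot[3] = bababaabb$aaa
  rot[4] = ababaabb$aaab
  rot[5] = babaabb$aaaba
  rot[6] = abaabb$aaabab
  rot[7] = baabb$aaababa
  rot[8] = aabb$aaababab
  rot[9] = abb$aaabababa
  rot[10] = bb$aaabababaa
  rot[11] = b$aaabababaab
  rot[12] = $aaabababaabb
Sorted (with $ < everything):
  sorted[0] = $aaabababaabb  (last char: 'b')
  sorted[1] = aaabababaabb$  (last char: '$')
  sorted[2] = aabababaabb$a  (last char: 'a')
  sorted[3] = aabb$aaababab  (last char: 'b')
  sorted[4] = abaabb$aaabab  (last char: 'b')
  sorted[5] = ababaabb$aaab  (last char: 'b')
  sorted[6] = abababaabb$aa  (last char: 'a')
  sorted[7] = abb$aaabababa  (last char: 'a')
  sorted[8] = b$aaabababaab  (last char: 'b')
  sorted[9] = baabb$aaababa  (last char: 'a')
  sorted[10] = babaabb$aaaba  (last char: 'a')
  sorted[11] = bababaabb$aaa  (last char: 'a')
  sorted[12] = bb$aaabababaa  (last char: 'a')
Last column: b$abbbaabaaaa
Original string S is at sorted index 1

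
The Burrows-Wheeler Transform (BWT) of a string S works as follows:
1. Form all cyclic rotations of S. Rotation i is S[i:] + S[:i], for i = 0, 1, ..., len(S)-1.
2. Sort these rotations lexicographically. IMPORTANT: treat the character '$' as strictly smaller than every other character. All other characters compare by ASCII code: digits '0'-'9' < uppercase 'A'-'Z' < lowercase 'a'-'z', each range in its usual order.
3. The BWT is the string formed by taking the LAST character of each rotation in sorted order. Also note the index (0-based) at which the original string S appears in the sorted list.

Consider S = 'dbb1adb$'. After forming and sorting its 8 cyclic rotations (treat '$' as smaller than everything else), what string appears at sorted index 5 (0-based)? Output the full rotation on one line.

All 8 rotations (rotation i = S[i:]+S[:i]):
  rot[0] = dbb1adb$
  rot[1] = bb1adb$d
  rot[2] = b1adb$db
  rot[3] = 1adb$dbb
  rot[4] = adb$dbb1
  rot[5] = db$dbb1a
  rot[6] = b$dbb1ad
  rot[7] = $dbb1adb
Sorted (with $ < everything):
  sorted[0] = $dbb1adb
  sorted[1] = 1adb$dbb
  sorted[2] = adb$dbb1
  sorted[3] = b$dbb1ad
  sorted[4] = b1adb$db
  sorted[5] = bb1adb$d
  sorted[6] = db$dbb1a
  sorted[7] = dbb1adb$
sorted[5] = bb1adb$d

Answer: bb1adb$d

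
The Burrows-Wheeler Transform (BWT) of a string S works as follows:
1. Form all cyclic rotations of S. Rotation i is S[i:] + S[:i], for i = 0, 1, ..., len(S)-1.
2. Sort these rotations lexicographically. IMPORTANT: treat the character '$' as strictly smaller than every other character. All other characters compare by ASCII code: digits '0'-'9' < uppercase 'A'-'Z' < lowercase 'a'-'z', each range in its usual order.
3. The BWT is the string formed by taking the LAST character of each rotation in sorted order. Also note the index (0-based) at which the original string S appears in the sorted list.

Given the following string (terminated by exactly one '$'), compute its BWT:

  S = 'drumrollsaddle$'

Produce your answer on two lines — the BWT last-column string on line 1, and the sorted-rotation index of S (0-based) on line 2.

Answer: esad$ldolurmdlr
4

Derivation:
All 15 rotations (rotation i = S[i:]+S[:i]):
  rot[0] = drumrollsaddle$
  rot[1] = rumrollsaddle$d
  rot[2] = umrollsaddle$dr
  rot[3] = mrollsaddle$dru
  rot[4] = rollsaddle$drum
  rot[5] = ollsaddle$drumr
  rot[6] = llsaddle$drumro
  rot[7] = lsaddle$drumrol
  rot[8] = saddle$drumroll
  rot[9] = addle$drumrolls
  rot[10] = ddle$drumrollsa
  rot[11] = dle$drumrollsad
  rot[12] = le$drumrollsadd
  rot[13] = e$drumrollsaddl
  rot[14] = $drumrollsaddle
Sorted (with $ < everything):
  sorted[0] = $drumrollsaddle  (last char: 'e')
  sorted[1] = addle$drumrolls  (last char: 's')
  sorted[2] = ddle$drumrollsa  (last char: 'a')
  sorted[3] = dle$drumrollsad  (last char: 'd')
  sorted[4] = drumrollsaddle$  (last char: '$')
  sorted[5] = e$drumrollsaddl  (last char: 'l')
  sorted[6] = le$drumrollsadd  (last char: 'd')
  sorted[7] = llsaddle$drumro  (last char: 'o')
  sorted[8] = lsaddle$drumrol  (last char: 'l')
  sorted[9] = mrollsaddle$dru  (last char: 'u')
  sorted[10] = ollsaddle$drumr  (last char: 'r')
  sorted[11] = rollsaddle$drum  (last char: 'm')
  sorted[12] = rumrollsaddle$d  (last char: 'd')
  sorted[13] = saddle$drumroll  (last char: 'l')
  sorted[14] = umrollsaddle$dr  (last char: 'r')
Last column: esad$ldolurmdlr
Original string S is at sorted index 4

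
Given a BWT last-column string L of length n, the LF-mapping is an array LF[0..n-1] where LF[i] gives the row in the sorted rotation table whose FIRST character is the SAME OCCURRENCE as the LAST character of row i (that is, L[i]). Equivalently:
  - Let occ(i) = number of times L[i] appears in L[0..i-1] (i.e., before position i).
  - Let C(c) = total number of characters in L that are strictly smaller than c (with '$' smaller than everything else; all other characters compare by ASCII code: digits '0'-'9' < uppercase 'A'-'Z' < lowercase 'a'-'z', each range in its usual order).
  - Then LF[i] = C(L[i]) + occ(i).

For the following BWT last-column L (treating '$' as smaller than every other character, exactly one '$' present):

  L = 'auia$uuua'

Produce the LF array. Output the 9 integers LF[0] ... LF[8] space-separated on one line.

Answer: 1 5 4 2 0 6 7 8 3

Derivation:
Char counts: '$':1, 'a':3, 'i':1, 'u':4
C (first-col start): C('$')=0, C('a')=1, C('i')=4, C('u')=5
L[0]='a': occ=0, LF[0]=C('a')+0=1+0=1
L[1]='u': occ=0, LF[1]=C('u')+0=5+0=5
L[2]='i': occ=0, LF[2]=C('i')+0=4+0=4
L[3]='a': occ=1, LF[3]=C('a')+1=1+1=2
L[4]='$': occ=0, LF[4]=C('$')+0=0+0=0
L[5]='u': occ=1, LF[5]=C('u')+1=5+1=6
L[6]='u': occ=2, LF[6]=C('u')+2=5+2=7
L[7]='u': occ=3, LF[7]=C('u')+3=5+3=8
L[8]='a': occ=2, LF[8]=C('a')+2=1+2=3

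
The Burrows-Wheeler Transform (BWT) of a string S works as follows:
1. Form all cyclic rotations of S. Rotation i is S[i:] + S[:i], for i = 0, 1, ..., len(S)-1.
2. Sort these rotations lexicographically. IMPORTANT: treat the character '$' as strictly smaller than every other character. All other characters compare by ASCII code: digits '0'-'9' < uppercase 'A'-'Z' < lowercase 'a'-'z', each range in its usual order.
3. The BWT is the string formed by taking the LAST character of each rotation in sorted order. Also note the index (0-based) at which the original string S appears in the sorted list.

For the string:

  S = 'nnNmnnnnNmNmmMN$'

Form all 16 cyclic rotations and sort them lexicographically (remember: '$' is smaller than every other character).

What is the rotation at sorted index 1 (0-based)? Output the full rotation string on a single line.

All 16 rotations (rotation i = S[i:]+S[:i]):
  rot[0] = nnNmnnnnNmNmmMN$
  rot[1] = nNmnnnnNmNmmMN$n
  rot[2] = NmnnnnNmNmmMN$nn
  rot[3] = mnnnnNmNmmMN$nnN
  rot[4] = nnnnNmNmmMN$nnNm
  rot[5] = nnnNmNmmMN$nnNmn
  rot[6] = nnNmNmmMN$nnNmnn
  rot[7] = nNmNmmMN$nnNmnnn
  rot[8] = NmNmmMN$nnNmnnnn
  rot[9] = mNmmMN$nnNmnnnnN
  rot[10] = NmmMN$nnNmnnnnNm
  rot[11] = mmMN$nnNmnnnnNmN
  rot[12] = mMN$nnNmnnnnNmNm
  rot[13] = MN$nnNmnnnnNmNmm
  rot[14] = N$nnNmnnnnNmNmmM
  rot[15] = $nnNmnnnnNmNmmMN
Sorted (with $ < everything):
  sorted[0] = $nnNmnnnnNmNmmMN
  sorted[1] = MN$nnNmnnnnNmNmm
  sorted[2] = N$nnNmnnnnNmNmmM
  sorted[3] = NmNmmMN$nnNmnnnn
  sorted[4] = NmmMN$nnNmnnnnNm
  sorted[5] = NmnnnnNmNmmMN$nn
  sorted[6] = mMN$nnNmnnnnNmNm
  sorted[7] = mNmmMN$nnNmnnnnN
  sorted[8] = mmMN$nnNmnnnnNmN
  sorted[9] = mnnnnNmNmmMN$nnN
  sorted[10] = nNmNmmMN$nnNmnnn
  sorted[11] = nNmnnnnNmNmmMN$n
  sorted[12] = nnNmNmmMN$nnNmnn
  sorted[13] = nnNmnnnnNmNmmMN$
  sorted[14] = nnnNmNmmMN$nnNmn
  sorted[15] = nnnnNmNmmMN$nnNm
sorted[1] = MN$nnNmnnnnNmNmm

Answer: MN$nnNmnnnnNmNmm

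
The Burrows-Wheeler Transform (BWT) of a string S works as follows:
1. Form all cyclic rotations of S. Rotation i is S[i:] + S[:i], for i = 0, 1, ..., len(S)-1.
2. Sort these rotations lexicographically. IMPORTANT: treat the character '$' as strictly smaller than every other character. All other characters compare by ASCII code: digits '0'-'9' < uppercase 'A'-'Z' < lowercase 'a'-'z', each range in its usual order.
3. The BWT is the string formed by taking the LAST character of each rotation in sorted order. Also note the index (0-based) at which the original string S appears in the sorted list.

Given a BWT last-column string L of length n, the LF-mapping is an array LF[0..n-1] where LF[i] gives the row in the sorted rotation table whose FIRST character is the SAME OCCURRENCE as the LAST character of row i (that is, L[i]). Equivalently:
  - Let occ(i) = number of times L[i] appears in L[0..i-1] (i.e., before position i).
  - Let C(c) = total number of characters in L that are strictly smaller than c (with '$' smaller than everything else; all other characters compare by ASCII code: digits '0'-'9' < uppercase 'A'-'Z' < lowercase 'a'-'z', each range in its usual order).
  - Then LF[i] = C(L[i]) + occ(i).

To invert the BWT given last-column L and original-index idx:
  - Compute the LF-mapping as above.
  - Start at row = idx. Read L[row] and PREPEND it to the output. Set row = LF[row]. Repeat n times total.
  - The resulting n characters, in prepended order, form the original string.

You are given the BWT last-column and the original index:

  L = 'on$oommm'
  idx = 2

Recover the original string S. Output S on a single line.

LF mapping: 5 4 0 6 7 1 2 3
Walk LF starting at row 2, prepending L[row]:
  step 1: row=2, L[2]='$', prepend. Next row=LF[2]=0
  step 2: row=0, L[0]='o', prepend. Next row=LF[0]=5
  step 3: row=5, L[5]='m', prepend. Next row=LF[5]=1
  step 4: row=1, L[1]='n', prepend. Next row=LF[1]=4
  step 5: row=4, L[4]='o', prepend. Next row=LF[4]=7
  step 6: row=7, L[7]='m', prepend. Next row=LF[7]=3
  step 7: row=3, L[3]='o', prepend. Next row=LF[3]=6
  step 8: row=6, L[6]='m', prepend. Next row=LF[6]=2
Reversed output: momonmo$

Answer: momonmo$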